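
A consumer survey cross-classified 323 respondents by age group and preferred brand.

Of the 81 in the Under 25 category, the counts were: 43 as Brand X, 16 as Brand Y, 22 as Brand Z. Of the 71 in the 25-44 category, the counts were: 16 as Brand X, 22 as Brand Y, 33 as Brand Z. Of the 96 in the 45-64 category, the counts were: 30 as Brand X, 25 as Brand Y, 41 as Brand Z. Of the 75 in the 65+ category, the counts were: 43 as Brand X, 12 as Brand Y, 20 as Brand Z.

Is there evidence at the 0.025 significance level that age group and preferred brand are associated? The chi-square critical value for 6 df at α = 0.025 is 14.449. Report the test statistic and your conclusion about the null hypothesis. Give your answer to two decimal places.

27.18; reject H₀

Row totals: 81, 71, 96, 75. Column totals: 132, 75, 116. Grand total N = 323.
Expected counts (row total × column total / N):
  Under 25, Brand X: 81×132/323 = 33.102
  Under 25, Brand Y: 81×75/323 = 18.808
  Under 25, Brand Z: 81×116/323 = 29.090
  25-44, Brand X: 71×132/323 = 29.015
  25-44, Brand Y: 71×75/323 = 16.486
  25-44, Brand Z: 71×116/323 = 25.498
  45-64, Brand X: 96×132/323 = 39.232
  45-64, Brand Y: 96×75/323 = 22.291
  45-64, Brand Z: 96×116/323 = 34.477
  65+, Brand X: 75×132/323 = 30.650
  65+, Brand Y: 75×75/323 = 17.415
  65+, Brand Z: 75×116/323 = 26.935
Contributions (O − E)²/E:
  (43 − 33.102)²/33.102 = 2.9597
  (16 − 18.808)²/18.808 = 0.4192
  (22 − 29.090)²/29.090 = 1.7280
  (16 − 29.015)²/29.015 = 5.8380
  (22 − 16.486)²/16.486 = 1.8442
  (33 − 25.498)²/25.498 = 2.2072
  (30 − 39.232)²/39.232 = 2.1725
  (25 − 22.291)²/22.291 = 0.3292
  (41 − 34.477)²/34.477 = 1.2341
  (43 − 30.650)²/30.650 = 4.9763
  (12 − 17.415)²/17.415 = 1.6837
  (20 − 26.935)²/26.935 = 1.7856
χ² = 2.9597 + 0.4192 + 1.7280 + 5.8380 + 1.8442 + 2.2072 + 2.1725 + 0.3292 + 1.2341 + 4.9763 + 1.6837 + 1.7856 = 27.18
df = (4−1)(3−1) = 6. Since 27.18 > 14.449, reject the null hypothesis of independence at α = 0.025.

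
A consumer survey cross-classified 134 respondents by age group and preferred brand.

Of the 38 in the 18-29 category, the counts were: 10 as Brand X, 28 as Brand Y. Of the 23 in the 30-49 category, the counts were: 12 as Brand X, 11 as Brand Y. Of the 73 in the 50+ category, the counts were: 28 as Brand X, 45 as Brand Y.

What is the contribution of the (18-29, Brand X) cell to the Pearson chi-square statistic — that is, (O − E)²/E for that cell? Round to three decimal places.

Row total (18-29) = 38; column total (Brand X) = 50; N = 134.
Expected count E = 38 × 50 / 134 = 14.1791.
Contribution = (O − E)²/E = (10 − 14.1791)² / 14.1791 = 1.232.

1.232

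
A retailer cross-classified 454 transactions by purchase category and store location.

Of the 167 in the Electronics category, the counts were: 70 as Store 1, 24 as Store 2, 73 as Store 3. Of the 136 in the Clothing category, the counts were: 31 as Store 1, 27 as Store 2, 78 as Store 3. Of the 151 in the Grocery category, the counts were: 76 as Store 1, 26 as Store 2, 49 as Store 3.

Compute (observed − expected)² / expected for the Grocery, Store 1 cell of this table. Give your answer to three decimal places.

4.984

Row total (Grocery) = 151; column total (Store 1) = 177; N = 454.
Expected count E = 151 × 177 / 454 = 58.8700.
Contribution = (O − E)²/E = (76 − 58.8700)² / 58.8700 = 4.984.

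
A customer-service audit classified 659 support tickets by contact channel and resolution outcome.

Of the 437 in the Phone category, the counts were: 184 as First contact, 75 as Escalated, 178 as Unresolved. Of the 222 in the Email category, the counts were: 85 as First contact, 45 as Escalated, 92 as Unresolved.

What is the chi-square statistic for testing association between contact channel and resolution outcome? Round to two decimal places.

1.32

Row totals: 437, 222. Column totals: 269, 120, 270. Grand total N = 659.
Expected counts (row total × column total / N):
  Phone, First contact: 437×269/659 = 178.381
  Phone, Escalated: 437×120/659 = 79.575
  Phone, Unresolved: 437×270/659 = 179.044
  Email, First contact: 222×269/659 = 90.619
  Email, Escalated: 222×120/659 = 40.425
  Email, Unresolved: 222×270/659 = 90.956
Contributions (O − E)²/E:
  (184 − 178.381)²/178.381 = 0.1770
  (75 − 79.575)²/79.575 = 0.2630
  (178 − 179.044)²/179.044 = 0.0061
  (85 − 90.619)²/90.619 = 0.3484
  (45 − 40.425)²/40.425 = 0.5178
  (92 − 90.956)²/90.956 = 0.0120
χ² = 0.1770 + 0.2630 + 0.0061 + 0.3484 + 0.5178 + 0.0120 = 1.32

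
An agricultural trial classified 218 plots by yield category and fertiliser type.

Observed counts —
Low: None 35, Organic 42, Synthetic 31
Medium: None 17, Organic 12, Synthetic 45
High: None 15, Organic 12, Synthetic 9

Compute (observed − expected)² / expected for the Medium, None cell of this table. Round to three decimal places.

1.450

Row total (Medium) = 74; column total (None) = 67; N = 218.
Expected count E = 74 × 67 / 218 = 22.74312.
Contribution = (O − E)²/E = (17 − 22.74312)² / 22.74312 = 1.450.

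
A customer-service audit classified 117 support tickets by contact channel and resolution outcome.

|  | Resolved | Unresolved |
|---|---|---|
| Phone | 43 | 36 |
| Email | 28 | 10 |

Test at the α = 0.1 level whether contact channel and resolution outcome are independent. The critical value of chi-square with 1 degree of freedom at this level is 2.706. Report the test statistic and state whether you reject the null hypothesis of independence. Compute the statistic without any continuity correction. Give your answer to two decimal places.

3.99; reject H₀

Row totals: 79, 38. Column totals: 71, 46. Grand total N = 117.
Expected counts (row total × column total / N):
  Phone, Resolved: 79×71/117 = 47.940
  Phone, Unresolved: 79×46/117 = 31.060
  Email, Resolved: 38×71/117 = 23.060
  Email, Unresolved: 38×46/117 = 14.940
Contributions (O − E)²/E:
  (43 − 47.940)²/47.940 = 0.5090
  (36 − 31.060)²/31.060 = 0.7857
  (28 − 23.060)²/23.060 = 1.0583
  (10 − 14.940)²/14.940 = 1.6334
χ² = 0.5090 + 0.7857 + 1.0583 + 1.6334 = 3.99
df = (2−1)(2−1) = 1. Since 3.99 > 2.706, reject the null hypothesis of independence at α = 0.1.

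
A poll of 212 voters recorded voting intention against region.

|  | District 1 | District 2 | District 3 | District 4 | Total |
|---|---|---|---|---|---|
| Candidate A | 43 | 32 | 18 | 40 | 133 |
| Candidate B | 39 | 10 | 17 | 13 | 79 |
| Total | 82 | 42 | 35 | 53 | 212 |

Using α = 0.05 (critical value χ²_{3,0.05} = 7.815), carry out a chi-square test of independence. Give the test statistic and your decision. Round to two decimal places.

Grand total N = 212.
Expected counts (row total × column total / N):
  Candidate A, District 1: 133×82/212 = 51.443
  Candidate A, District 2: 133×42/212 = 26.349
  Candidate A, District 3: 133×35/212 = 21.958
  Candidate A, District 4: 133×53/212 = 33.250
  Candidate B, District 1: 79×82/212 = 30.557
  Candidate B, District 2: 79×42/212 = 15.651
  Candidate B, District 3: 79×35/212 = 13.042
  Candidate B, District 4: 79×53/212 = 19.750
Contributions (O − E)²/E:
  (43 − 51.443)²/51.443 = 1.3857
  (32 − 26.349)²/26.349 = 1.2120
  (18 − 21.958)²/21.958 = 0.7134
  (40 − 33.250)²/33.250 = 1.3703
  (39 − 30.557)²/30.557 = 2.3328
  (10 − 15.651)²/15.651 = 2.0404
  (17 − 13.042)²/13.042 = 1.2012
  (13 − 19.750)²/19.750 = 2.3070
χ² = 1.3857 + 1.2120 + 0.7134 + 1.3703 + 2.3328 + 2.0404 + 1.2012 + 2.3070 = 12.56
df = (2−1)(4−1) = 3. Since 12.56 > 7.815, reject the null hypothesis of independence at α = 0.05.

12.56; reject H₀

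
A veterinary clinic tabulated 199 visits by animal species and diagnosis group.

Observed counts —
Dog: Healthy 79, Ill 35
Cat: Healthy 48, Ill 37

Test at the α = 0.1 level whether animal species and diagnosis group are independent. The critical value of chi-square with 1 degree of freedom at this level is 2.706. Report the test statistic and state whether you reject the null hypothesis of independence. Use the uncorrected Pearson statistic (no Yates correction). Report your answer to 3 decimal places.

Row totals: 114, 85. Column totals: 127, 72. Grand total N = 199.
Expected counts (row total × column total / N):
  Dog, Healthy: 114×127/199 = 72.7538
  Dog, Ill: 114×72/199 = 41.2462
  Cat, Healthy: 85×127/199 = 54.2462
  Cat, Ill: 85×72/199 = 30.7538
Contributions (O − E)²/E:
  (79 − 72.7538)²/72.7538 = 0.5363
  (35 − 41.2462)²/41.2462 = 0.9459
  (48 − 54.2462)²/54.2462 = 0.7192
  (37 − 30.7538)²/30.7538 = 1.2686
χ² = 0.5363 + 0.9459 + 0.7192 + 1.2686 = 3.470
df = (2−1)(2−1) = 1. Since 3.470 > 2.706, reject the null hypothesis of independence at α = 0.1.

3.470; reject H₀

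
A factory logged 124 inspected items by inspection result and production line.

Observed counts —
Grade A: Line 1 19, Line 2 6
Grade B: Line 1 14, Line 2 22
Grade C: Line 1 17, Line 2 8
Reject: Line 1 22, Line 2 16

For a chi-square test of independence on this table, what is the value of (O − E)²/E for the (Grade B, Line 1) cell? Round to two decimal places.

2.28

Row total (Grade B) = 36; column total (Line 1) = 72; N = 124.
Expected count E = 36 × 72 / 124 = 20.903.
Contribution = (O − E)²/E = (14 − 20.903)² / 20.903 = 2.28.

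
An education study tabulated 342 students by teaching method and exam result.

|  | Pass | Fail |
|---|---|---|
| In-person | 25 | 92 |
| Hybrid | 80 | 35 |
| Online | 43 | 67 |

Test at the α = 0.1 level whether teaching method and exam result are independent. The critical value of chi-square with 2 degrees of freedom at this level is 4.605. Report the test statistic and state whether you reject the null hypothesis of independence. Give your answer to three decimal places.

Row totals: 117, 115, 110. Column totals: 148, 194. Grand total N = 342.
Expected counts (row total × column total / N):
  In-person, Pass: 117×148/342 = 50.6316
  In-person, Fail: 117×194/342 = 66.3684
  Hybrid, Pass: 115×148/342 = 49.7661
  Hybrid, Fail: 115×194/342 = 65.2339
  Online, Pass: 110×148/342 = 47.6023
  Online, Fail: 110×194/342 = 62.3977
Contributions (O − E)²/E:
  (25 − 50.6316)²/50.6316 = 12.9757
  (92 − 66.3684)²/66.3684 = 9.8990
  (80 − 49.7661)²/49.7661 = 18.3677
  (35 − 65.2339)²/65.2339 = 14.0125
  (43 − 47.6023)²/47.6023 = 0.4450
  (67 − 62.3977)²/62.3977 = 0.3395
χ² = 12.9757 + 9.8990 + 18.3677 + 14.0125 + 0.4450 + 0.3395 = 56.039
df = (3−1)(2−1) = 2. Since 56.039 > 4.605, reject the null hypothesis of independence at α = 0.1.

56.039; reject H₀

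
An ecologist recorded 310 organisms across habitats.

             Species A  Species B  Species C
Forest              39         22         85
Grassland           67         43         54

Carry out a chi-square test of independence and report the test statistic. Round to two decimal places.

Row totals: 146, 164. Column totals: 106, 65, 139. Grand total N = 310.
Expected counts (row total × column total / N):
  Forest, Species A: 146×106/310 = 49.923
  Forest, Species B: 146×65/310 = 30.613
  Forest, Species C: 146×139/310 = 65.465
  Grassland, Species A: 164×106/310 = 56.077
  Grassland, Species B: 164×65/310 = 34.387
  Grassland, Species C: 164×139/310 = 73.535
Contributions (O − E)²/E:
  (39 − 49.923)²/49.923 = 2.3899
  (22 − 30.613)²/30.613 = 2.4233
  (85 − 65.465)²/65.465 = 5.8293
  (67 − 56.077)²/56.077 = 2.1276
  (43 − 34.387)²/34.387 = 2.1573
  (54 − 73.535)²/73.535 = 5.1896
χ² = 2.3899 + 2.4233 + 5.8293 + 2.1276 + 2.1573 + 5.1896 = 20.12

20.12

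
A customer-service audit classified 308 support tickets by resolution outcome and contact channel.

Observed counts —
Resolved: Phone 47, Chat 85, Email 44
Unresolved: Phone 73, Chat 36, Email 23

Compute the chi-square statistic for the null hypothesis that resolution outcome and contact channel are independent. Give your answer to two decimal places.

Row totals: 176, 132. Column totals: 120, 121, 67. Grand total N = 308.
Expected counts (row total × column total / N):
  Resolved, Phone: 176×120/308 = 68.571
  Resolved, Chat: 176×121/308 = 69.143
  Resolved, Email: 176×67/308 = 38.286
  Unresolved, Phone: 132×120/308 = 51.429
  Unresolved, Chat: 132×121/308 = 51.857
  Unresolved, Email: 132×67/308 = 28.714
Contributions (O − E)²/E:
  (47 − 68.571)²/68.571 = 6.7858
  (85 − 69.143)²/69.143 = 3.6366
  (44 − 38.286)²/38.286 = 0.8528
  (73 − 51.429)²/51.429 = 9.0476
  (36 − 51.857)²/51.857 = 4.8488
  (23 − 28.714)²/28.714 = 1.1371
χ² = 6.7858 + 3.6366 + 0.8528 + 9.0476 + 4.8488 + 1.1371 = 26.31

26.31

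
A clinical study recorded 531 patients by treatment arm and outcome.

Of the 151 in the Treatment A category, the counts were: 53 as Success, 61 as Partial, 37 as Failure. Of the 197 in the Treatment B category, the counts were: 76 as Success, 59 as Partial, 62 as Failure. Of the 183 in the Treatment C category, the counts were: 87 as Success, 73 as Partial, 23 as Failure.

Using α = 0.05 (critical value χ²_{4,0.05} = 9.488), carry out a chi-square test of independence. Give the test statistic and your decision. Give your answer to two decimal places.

Row totals: 151, 197, 183. Column totals: 216, 193, 122. Grand total N = 531.
Expected counts (row total × column total / N):
  Treatment A, Success: 151×216/531 = 61.424
  Treatment A, Partial: 151×193/531 = 54.883
  Treatment A, Failure: 151×122/531 = 34.693
  Treatment B, Success: 197×216/531 = 80.136
  Treatment B, Partial: 197×193/531 = 71.603
  Treatment B, Failure: 197×122/531 = 45.262
  Treatment C, Success: 183×216/531 = 74.441
  Treatment C, Partial: 183×193/531 = 66.514
  Treatment C, Failure: 183×122/531 = 42.045
Contributions (O − E)²/E:
  (53 − 61.424)²/61.424 = 1.1553
  (61 − 54.883)²/54.883 = 0.6818
  (37 − 34.693)²/34.693 = 0.1534
  (76 − 80.136)²/80.136 = 0.2135
  (59 − 71.603)²/71.603 = 2.2183
  (62 − 45.262)²/45.262 = 6.1898
  (87 − 74.441)²/74.441 = 2.1188
  (73 − 66.514)²/66.514 = 0.6325
  (23 − 42.045)²/42.045 = 8.6268
χ² = 1.1553 + 0.6818 + 0.1534 + 0.2135 + 2.2183 + 6.1898 + 2.1188 + 0.6325 + 8.6268 = 21.99
df = (3−1)(3−1) = 4. Since 21.99 > 9.488, reject the null hypothesis of independence at α = 0.05.

21.99; reject H₀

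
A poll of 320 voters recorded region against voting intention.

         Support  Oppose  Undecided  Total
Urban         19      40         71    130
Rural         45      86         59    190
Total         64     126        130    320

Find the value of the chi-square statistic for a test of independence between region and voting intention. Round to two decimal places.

Grand total N = 320.
Expected counts (row total × column total / N):
  Urban, Support: 130×64/320 = 26.000
  Urban, Oppose: 130×126/320 = 51.188
  Urban, Undecided: 130×130/320 = 52.812
  Rural, Support: 190×64/320 = 38.000
  Rural, Oppose: 190×126/320 = 74.812
  Rural, Undecided: 190×130/320 = 77.188
Contributions (O − E)²/E:
  (19 − 26.000)²/26.000 = 1.8846
  (40 − 51.188)²/51.188 = 2.4453
  (71 − 52.812)²/52.812 = 6.2638
  (45 − 38.000)²/38.000 = 1.2895
  (86 − 74.812)²/74.812 = 1.6731
  (59 − 77.188)²/77.188 = 4.2857
χ² = 1.8846 + 2.4453 + 6.2638 + 1.2895 + 1.6731 + 4.2857 = 17.84

17.84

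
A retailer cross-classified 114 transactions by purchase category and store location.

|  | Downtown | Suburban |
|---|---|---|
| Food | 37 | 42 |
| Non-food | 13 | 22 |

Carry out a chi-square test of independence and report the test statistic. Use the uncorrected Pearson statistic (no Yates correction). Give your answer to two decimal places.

0.93

Row totals: 79, 35. Column totals: 50, 64. Grand total N = 114.
Expected counts (row total × column total / N):
  Food, Downtown: 79×50/114 = 34.649
  Food, Suburban: 79×64/114 = 44.351
  Non-food, Downtown: 35×50/114 = 15.351
  Non-food, Suburban: 35×64/114 = 19.649
Contributions (O − E)²/E:
  (37 − 34.649)²/34.649 = 0.1595
  (42 − 44.351)²/44.351 = 0.1246
  (13 − 15.351)²/15.351 = 0.3601
  (22 − 19.649)²/19.649 = 0.2813
χ² = 0.1595 + 0.1246 + 0.3601 + 0.2813 = 0.93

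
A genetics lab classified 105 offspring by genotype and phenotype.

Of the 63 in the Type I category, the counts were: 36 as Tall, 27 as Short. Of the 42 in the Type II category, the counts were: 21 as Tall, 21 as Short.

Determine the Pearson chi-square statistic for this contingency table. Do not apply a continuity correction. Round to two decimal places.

Row totals: 63, 42. Column totals: 57, 48. Grand total N = 105.
Expected counts (row total × column total / N):
  Type I, Tall: 63×57/105 = 34.200
  Type I, Short: 63×48/105 = 28.800
  Type II, Tall: 42×57/105 = 22.800
  Type II, Short: 42×48/105 = 19.200
Contributions (O − E)²/E:
  (36 − 34.200)²/34.200 = 0.0947
  (27 − 28.800)²/28.800 = 0.1125
  (21 − 22.800)²/22.800 = 0.1421
  (21 − 19.200)²/19.200 = 0.1688
χ² = 0.0947 + 0.1125 + 0.1421 + 0.1688 = 0.52

0.52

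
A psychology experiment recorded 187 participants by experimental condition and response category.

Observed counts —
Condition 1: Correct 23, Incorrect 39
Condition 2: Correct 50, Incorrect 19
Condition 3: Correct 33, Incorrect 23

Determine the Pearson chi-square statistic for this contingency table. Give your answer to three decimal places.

16.800

Row totals: 62, 69, 56. Column totals: 106, 81. Grand total N = 187.
Expected counts (row total × column total / N):
  Condition 1, Correct: 62×106/187 = 35.1444
  Condition 1, Incorrect: 62×81/187 = 26.8556
  Condition 2, Correct: 69×106/187 = 39.1123
  Condition 2, Incorrect: 69×81/187 = 29.8877
  Condition 3, Correct: 56×106/187 = 31.7433
  Condition 3, Incorrect: 56×81/187 = 24.2567
Contributions (O − E)²/E:
  (23 − 35.1444)²/35.1444 = 4.1966
  (39 − 26.8556)²/26.8556 = 5.4918
  (50 − 39.1123)²/39.1123 = 3.0308
  (19 − 29.8877)²/29.8877 = 3.9662
  (33 − 31.7433)²/31.7433 = 0.0498
  (23 − 24.2567)²/24.2567 = 0.0651
χ² = 4.1966 + 5.4918 + 3.0308 + 3.9662 + 0.0498 + 0.0651 = 16.800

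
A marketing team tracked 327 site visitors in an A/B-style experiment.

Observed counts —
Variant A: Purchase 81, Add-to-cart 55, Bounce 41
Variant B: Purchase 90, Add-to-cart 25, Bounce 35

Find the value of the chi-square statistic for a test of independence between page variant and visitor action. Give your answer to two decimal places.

10.04

Row totals: 177, 150. Column totals: 171, 80, 76. Grand total N = 327.
Expected counts (row total × column total / N):
  Variant A, Purchase: 177×171/327 = 92.560
  Variant A, Add-to-cart: 177×80/327 = 43.303
  Variant A, Bounce: 177×76/327 = 41.138
  Variant B, Purchase: 150×171/327 = 78.440
  Variant B, Add-to-cart: 150×80/327 = 36.697
  Variant B, Bounce: 150×76/327 = 34.862
Contributions (O − E)²/E:
  (81 − 92.560)²/92.560 = 1.4438
  (55 − 43.303)²/43.303 = 3.1596
  (41 − 41.138)²/41.138 = 0.0005
  (90 − 78.440)²/78.440 = 1.7036
  (25 − 36.697)²/36.697 = 3.7284
  (35 − 34.862)²/34.862 = 0.0005
χ² = 1.4438 + 3.1596 + 0.0005 + 1.7036 + 3.7284 + 0.0005 = 10.04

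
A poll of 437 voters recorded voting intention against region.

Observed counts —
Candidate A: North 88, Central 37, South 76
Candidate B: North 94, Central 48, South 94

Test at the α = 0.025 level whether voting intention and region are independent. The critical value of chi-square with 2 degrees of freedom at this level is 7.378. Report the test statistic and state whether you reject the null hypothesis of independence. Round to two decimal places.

Row totals: 201, 236. Column totals: 182, 85, 170. Grand total N = 437.
Expected counts (row total × column total / N):
  Candidate A, North: 201×182/437 = 83.712
  Candidate A, Central: 201×85/437 = 39.096
  Candidate A, South: 201×170/437 = 78.192
  Candidate B, North: 236×182/437 = 98.288
  Candidate B, Central: 236×85/437 = 45.904
  Candidate B, South: 236×170/437 = 91.808
Contributions (O − E)²/E:
  (88 − 83.712)²/83.712 = 0.2196
  (37 − 39.096)²/39.096 = 0.1124
  (76 − 78.192)²/78.192 = 0.0614
  (94 − 98.288)²/98.288 = 0.1871
  (48 − 45.904)²/45.904 = 0.0957
  (94 − 91.808)²/91.808 = 0.0523
χ² = 0.2196 + 0.1124 + 0.0614 + 0.1871 + 0.0957 + 0.0523 = 0.73
df = (2−1)(3−1) = 2. Since 0.73 < 7.378, fail to reject the null hypothesis of independence at α = 0.025.

0.73; fail to reject H₀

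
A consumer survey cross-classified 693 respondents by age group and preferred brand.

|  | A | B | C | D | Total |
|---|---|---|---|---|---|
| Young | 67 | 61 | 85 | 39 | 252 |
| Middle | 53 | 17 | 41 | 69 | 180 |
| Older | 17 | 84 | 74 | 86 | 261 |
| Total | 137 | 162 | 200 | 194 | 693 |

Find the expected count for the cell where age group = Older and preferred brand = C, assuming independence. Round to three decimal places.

75.325

Row total (Older) = 261; column total (C) = 200; grand total N = 693.
Expected count = (row total × column total) / N = 261 × 200 / 693 = 75.325.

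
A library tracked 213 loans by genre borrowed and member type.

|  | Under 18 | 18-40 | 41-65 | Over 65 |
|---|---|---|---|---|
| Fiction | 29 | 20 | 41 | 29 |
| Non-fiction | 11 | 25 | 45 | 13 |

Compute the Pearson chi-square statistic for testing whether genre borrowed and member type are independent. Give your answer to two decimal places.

12.17

Row totals: 119, 94. Column totals: 40, 45, 86, 42. Grand total N = 213.
Expected counts (row total × column total / N):
  Fiction, Under 18: 119×40/213 = 22.347
  Fiction, 18-40: 119×45/213 = 25.141
  Fiction, 41-65: 119×86/213 = 48.047
  Fiction, Over 65: 119×42/213 = 23.465
  Non-fiction, Under 18: 94×40/213 = 17.653
  Non-fiction, 18-40: 94×45/213 = 19.859
  Non-fiction, 41-65: 94×86/213 = 37.953
  Non-fiction, Over 65: 94×42/213 = 18.535
Contributions (O − E)²/E:
  (29 − 22.347)²/22.347 = 1.9807
  (20 − 25.141)²/25.141 = 1.0513
  (41 − 48.047)²/48.047 = 1.0336
  (29 − 23.465)²/23.465 = 1.3056
  (11 − 17.653)²/17.653 = 2.5074
  (25 − 19.859)²/19.859 = 1.3309
  (45 − 37.953)²/37.953 = 1.3085
  (13 − 18.535)²/18.535 = 1.6529
χ² = 1.9807 + 1.0513 + 1.0336 + 1.3056 + 2.5074 + 1.3309 + 1.3085 + 1.6529 = 12.17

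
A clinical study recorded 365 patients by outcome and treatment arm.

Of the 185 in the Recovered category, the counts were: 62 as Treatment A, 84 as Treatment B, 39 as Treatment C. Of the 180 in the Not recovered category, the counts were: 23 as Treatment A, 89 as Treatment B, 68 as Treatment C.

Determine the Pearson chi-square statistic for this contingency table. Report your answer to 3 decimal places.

25.835

Row totals: 185, 180. Column totals: 85, 173, 107. Grand total N = 365.
Expected counts (row total × column total / N):
  Recovered, Treatment A: 185×85/365 = 43.0822
  Recovered, Treatment B: 185×173/365 = 87.6849
  Recovered, Treatment C: 185×107/365 = 54.2329
  Not recovered, Treatment A: 180×85/365 = 41.9178
  Not recovered, Treatment B: 180×173/365 = 85.3151
  Not recovered, Treatment C: 180×107/365 = 52.7671
Contributions (O − E)²/E:
  (62 − 43.0822)²/43.0822 = 8.3070
  (84 − 87.6849)²/87.6849 = 0.1549
  (39 − 54.2329)²/54.2329 = 4.2786
  (23 − 41.9178)²/41.9178 = 8.5377
  (89 − 85.3151)²/85.3151 = 0.1592
  (68 − 52.7671)²/52.7671 = 4.3975
χ² = 8.3070 + 0.1549 + 4.2786 + 8.5377 + 0.1592 + 4.3975 = 25.835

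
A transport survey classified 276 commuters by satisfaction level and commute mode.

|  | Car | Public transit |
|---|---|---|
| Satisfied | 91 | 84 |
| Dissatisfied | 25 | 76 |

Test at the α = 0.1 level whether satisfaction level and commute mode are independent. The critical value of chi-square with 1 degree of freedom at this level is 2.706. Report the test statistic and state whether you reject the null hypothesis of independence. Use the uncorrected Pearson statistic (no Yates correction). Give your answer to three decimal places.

19.514; reject H₀

Row totals: 175, 101. Column totals: 116, 160. Grand total N = 276.
Expected counts (row total × column total / N):
  Satisfied, Car: 175×116/276 = 73.5507
  Satisfied, Public transit: 175×160/276 = 101.4493
  Dissatisfied, Car: 101×116/276 = 42.4493
  Dissatisfied, Public transit: 101×160/276 = 58.5507
Contributions (O − E)²/E:
  (91 − 73.5507)²/73.5507 = 4.1397
  (84 − 101.4493)²/101.4493 = 3.0013
  (25 − 42.4493)²/42.4493 = 7.1727
  (76 − 58.5507)²/58.5507 = 5.2002
χ² = 4.1397 + 3.0013 + 7.1727 + 5.2002 = 19.514
df = (2−1)(2−1) = 1. Since 19.514 > 2.706, reject the null hypothesis of independence at α = 0.1.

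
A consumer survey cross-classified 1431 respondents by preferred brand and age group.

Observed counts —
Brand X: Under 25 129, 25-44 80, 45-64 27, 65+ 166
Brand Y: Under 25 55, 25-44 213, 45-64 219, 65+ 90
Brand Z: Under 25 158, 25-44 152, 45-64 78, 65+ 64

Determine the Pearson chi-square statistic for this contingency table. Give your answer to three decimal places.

Row totals: 402, 577, 452. Column totals: 342, 445, 324, 320. Grand total N = 1431.
Expected counts (row total × column total / N):
  Brand X, Under 25: 402×342/1431 = 96.07547
  Brand X, 25-44: 402×445/1431 = 125.01048
  Brand X, 45-64: 402×324/1431 = 91.01887
  Brand X, 65+: 402×320/1431 = 89.89518
  Brand Y, Under 25: 577×342/1431 = 137.89937
  Brand Y, 25-44: 577×445/1431 = 179.43047
  Brand Y, 45-64: 577×324/1431 = 130.64151
  Brand Y, 65+: 577×320/1431 = 129.02865
  Brand Z, Under 25: 452×342/1431 = 108.02516
  Brand Z, 25-44: 452×445/1431 = 140.55905
  Brand Z, 45-64: 452×324/1431 = 102.33962
  Brand Z, 65+: 452×320/1431 = 101.07617
Contributions (O − E)²/E:
  (129 − 96.07547)²/96.07547 = 11.2831
  (80 − 125.01048)²/125.01048 = 16.2062
  (27 − 91.01887)²/91.01887 = 45.0282
  (166 − 89.89518)²/89.89518 = 64.4300
  (55 − 137.89937)²/137.89937 = 49.8357
  (213 − 179.43047)²/179.43047 = 6.2805
  (219 − 130.64151)²/130.64151 = 59.7607
  (90 − 129.02865)²/129.02865 = 11.8054
  (158 − 108.02516)²/108.02516 = 23.1195
  (152 − 140.55905)²/140.55905 = 0.9312
  (78 − 102.33962)²/102.33962 = 5.7887
  (64 − 101.07617)²/101.07617 = 13.6001
χ² = 11.2831 + 16.2062 + 45.0282 + 64.4300 + 49.8357 + 6.2805 + 59.7607 + 11.8054 + 23.1195 + 0.9312 + 5.7887 + 13.6001 = 308.069

308.069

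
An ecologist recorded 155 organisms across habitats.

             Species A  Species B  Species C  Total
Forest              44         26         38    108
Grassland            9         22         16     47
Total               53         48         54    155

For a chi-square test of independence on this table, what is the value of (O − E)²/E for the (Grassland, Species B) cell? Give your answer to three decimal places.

Row total (Grassland) = 47; column total (Species B) = 48; N = 155.
Expected count E = 47 × 48 / 155 = 14.5548.
Contribution = (O − E)²/E = (22 − 14.5548)² / 14.5548 = 3.808.

3.808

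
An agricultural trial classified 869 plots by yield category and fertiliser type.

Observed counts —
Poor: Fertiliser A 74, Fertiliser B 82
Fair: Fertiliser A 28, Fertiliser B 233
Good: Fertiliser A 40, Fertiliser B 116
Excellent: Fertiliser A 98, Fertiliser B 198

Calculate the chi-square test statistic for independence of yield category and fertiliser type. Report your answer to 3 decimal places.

72.663

Row totals: 156, 261, 156, 296. Column totals: 240, 629. Grand total N = 869.
Expected counts (row total × column total / N):
  Poor, Fertiliser A: 156×240/869 = 43.08400
  Poor, Fertiliser B: 156×629/869 = 112.91600
  Fair, Fertiliser A: 261×240/869 = 72.08285
  Fair, Fertiliser B: 261×629/869 = 188.91715
  Good, Fertiliser A: 156×240/869 = 43.08400
  Good, Fertiliser B: 156×629/869 = 112.91600
  Excellent, Fertiliser A: 296×240/869 = 81.74914
  Excellent, Fertiliser B: 296×629/869 = 214.25086
Contributions (O − E)²/E:
  (74 − 43.08400)²/43.08400 = 22.1845
  (82 − 112.91600)²/112.91600 = 8.4647
  (28 − 72.08285)²/72.08285 = 26.9592
  (233 − 188.91715)²/188.91715 = 10.2865
  (40 − 43.08400)²/43.08400 = 0.2208
  (116 − 112.91600)²/112.91600 = 0.0842
  (98 − 81.74914)²/81.74914 = 3.2305
  (198 − 214.25086)²/214.25086 = 1.2326
χ² = 22.1845 + 8.4647 + 26.9592 + 10.2865 + 0.2208 + 0.0842 + 3.2305 + 1.2326 = 72.663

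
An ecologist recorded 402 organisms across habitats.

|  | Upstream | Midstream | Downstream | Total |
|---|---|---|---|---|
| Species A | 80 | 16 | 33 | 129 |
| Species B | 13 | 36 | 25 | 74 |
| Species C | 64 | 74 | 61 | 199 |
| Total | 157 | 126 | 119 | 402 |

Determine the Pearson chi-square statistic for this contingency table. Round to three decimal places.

53.801

Grand total N = 402.
Expected counts (row total × column total / N):
  Species A, Upstream: 129×157/402 = 50.38060
  Species A, Midstream: 129×126/402 = 40.43284
  Species A, Downstream: 129×119/402 = 38.18657
  Species B, Upstream: 74×157/402 = 28.90050
  Species B, Midstream: 74×126/402 = 23.19403
  Species B, Downstream: 74×119/402 = 21.90547
  Species C, Upstream: 199×157/402 = 77.71891
  Species C, Midstream: 199×126/402 = 62.37313
  Species C, Downstream: 199×119/402 = 58.90796
Contributions (O − E)²/E:
  (80 − 50.38060)²/50.38060 = 17.4136
  (16 − 40.43284)²/40.43284 = 14.7643
  (33 − 38.18657)²/38.18657 = 0.7044
  (13 − 28.90050)²/28.90050 = 8.7481
  (36 − 23.19403)²/23.19403 = 7.0705
  (25 − 21.90547)²/21.90547 = 0.4372
  (64 − 77.71891)²/77.71891 = 2.4217
  (74 − 62.37313)²/62.37313 = 2.1673
  (61 − 58.90796)²/58.90796 = 0.0743
χ² = 17.4136 + 14.7643 + 0.7044 + 8.7481 + 7.0705 + 0.4372 + 2.4217 + 2.1673 + 0.0743 = 53.801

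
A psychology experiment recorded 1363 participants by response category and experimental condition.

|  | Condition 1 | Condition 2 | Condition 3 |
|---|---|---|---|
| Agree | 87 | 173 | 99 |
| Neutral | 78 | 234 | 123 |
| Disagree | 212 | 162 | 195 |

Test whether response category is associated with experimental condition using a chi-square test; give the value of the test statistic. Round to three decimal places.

Row totals: 359, 435, 569. Column totals: 377, 569, 417. Grand total N = 1363.
Expected counts (row total × column total / N):
  Agree, Condition 1: 359×377/1363 = 99.2979
  Agree, Condition 2: 359×569/1363 = 149.8687
  Agree, Condition 3: 359×417/1363 = 109.8335
  Neutral, Condition 1: 435×377/1363 = 120.3191
  Neutral, Condition 2: 435×569/1363 = 181.5957
  Neutral, Condition 3: 435×417/1363 = 133.0851
  Disagree, Condition 1: 569×377/1363 = 157.3830
  Disagree, Condition 2: 569×569/1363 = 237.5356
  Disagree, Condition 3: 569×417/1363 = 174.0814
Contributions (O − E)²/E:
  (87 − 99.2979)²/99.2979 = 1.5231
  (173 − 149.8687)²/149.8687 = 3.5702
  (99 − 109.8335)²/109.8335 = 1.0686
  (78 − 120.3191)²/120.3191 = 14.8846
  (234 − 181.5957)²/181.5957 = 15.1227
  (123 − 133.0851)²/133.0851 = 0.7642
  (212 − 157.3830)²/157.3830 = 18.9539
  (162 − 237.5356)²/237.5356 = 24.0201
  (195 − 174.0814)²/174.0814 = 2.5137
χ² = 1.5231 + 3.5702 + 1.0686 + 14.8846 + 15.1227 + 0.7642 + 18.9539 + 24.0201 + 2.5137 = 82.421

82.421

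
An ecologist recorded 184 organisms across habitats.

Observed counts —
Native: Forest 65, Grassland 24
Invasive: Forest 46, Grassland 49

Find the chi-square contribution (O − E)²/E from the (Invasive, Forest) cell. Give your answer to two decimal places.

Row total (Invasive) = 95; column total (Forest) = 111; N = 184.
Expected count E = 95 × 111 / 184 = 57.310.
Contribution = (O − E)²/E = (46 − 57.310)² / 57.310 = 2.23.

2.23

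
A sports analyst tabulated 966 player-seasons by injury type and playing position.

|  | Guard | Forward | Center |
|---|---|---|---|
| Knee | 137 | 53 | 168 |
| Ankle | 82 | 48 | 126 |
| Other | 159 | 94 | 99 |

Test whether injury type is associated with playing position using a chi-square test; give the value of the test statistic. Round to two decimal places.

Row totals: 358, 256, 352. Column totals: 378, 195, 393. Grand total N = 966.
Expected counts (row total × column total / N):
  Knee, Guard: 358×378/966 = 140.087
  Knee, Forward: 358×195/966 = 72.267
  Knee, Center: 358×393/966 = 145.646
  Ankle, Guard: 256×378/966 = 100.174
  Ankle, Forward: 256×195/966 = 51.677
  Ankle, Center: 256×393/966 = 104.149
  Other, Guard: 352×378/966 = 137.739
  Other, Forward: 352×195/966 = 71.056
  Other, Center: 352×393/966 = 143.205
Contributions (O − E)²/E:
  (137 − 140.087)²/140.087 = 0.0680
  (53 − 72.267)²/72.267 = 5.1367
  (168 − 145.646)²/145.646 = 3.4309
  (82 − 100.174)²/100.174 = 3.2972
  (48 − 51.677)²/51.677 = 0.2616
  (126 − 104.149)²/104.149 = 4.5845
  (159 − 137.739)²/137.739 = 3.2818
  (94 − 71.056)²/71.056 = 7.4086
  (99 − 143.205)²/143.205 = 13.6453
χ² = 0.0680 + 5.1367 + 3.4309 + 3.2972 + 0.2616 + 4.5845 + 3.2818 + 7.4086 + 13.6453 = 41.11

41.11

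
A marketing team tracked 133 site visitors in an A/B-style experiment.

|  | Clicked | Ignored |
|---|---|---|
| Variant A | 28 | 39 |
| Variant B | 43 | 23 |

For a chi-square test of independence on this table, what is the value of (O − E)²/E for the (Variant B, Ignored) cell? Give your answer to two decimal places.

Row total (Variant B) = 66; column total (Ignored) = 62; N = 133.
Expected count E = 66 × 62 / 133 = 30.767.
Contribution = (O − E)²/E = (23 − 30.767)² / 30.767 = 1.96.

1.96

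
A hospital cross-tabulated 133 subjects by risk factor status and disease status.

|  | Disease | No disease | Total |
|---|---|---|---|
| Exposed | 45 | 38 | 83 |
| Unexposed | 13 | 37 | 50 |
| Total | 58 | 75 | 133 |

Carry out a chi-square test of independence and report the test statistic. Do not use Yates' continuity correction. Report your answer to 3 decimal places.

Grand total N = 133.
Expected counts (row total × column total / N):
  Exposed, Disease: 83×58/133 = 36.1955
  Exposed, No disease: 83×75/133 = 46.8045
  Unexposed, Disease: 50×58/133 = 21.8045
  Unexposed, No disease: 50×75/133 = 28.1955
Contributions (O − E)²/E:
  (45 − 36.1955)²/36.1955 = 2.1417
  (38 − 46.8045)²/46.8045 = 1.6562
  (13 − 21.8045)²/21.8045 = 3.5552
  (37 − 28.1955)²/28.1955 = 2.7493
χ² = 2.1417 + 1.6562 + 3.5552 + 2.7493 = 10.102

10.102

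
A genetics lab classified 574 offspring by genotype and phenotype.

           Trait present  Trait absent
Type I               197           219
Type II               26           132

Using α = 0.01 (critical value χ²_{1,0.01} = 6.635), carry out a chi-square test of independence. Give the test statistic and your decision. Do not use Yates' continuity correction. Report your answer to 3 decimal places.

Row totals: 416, 158. Column totals: 223, 351. Grand total N = 574.
Expected counts (row total × column total / N):
  Type I, Trait present: 416×223/574 = 161.616725
  Type I, Trait absent: 416×351/574 = 254.383275
  Type II, Trait present: 158×223/574 = 61.383275
  Type II, Trait absent: 158×351/574 = 96.616725
Contributions (O − E)²/E:
  (197 − 161.616725)²/161.616725 = 7.7466
  (219 − 254.383275)²/254.383275 = 4.9216
  (26 − 61.383275)²/61.383275 = 20.3960
  (132 − 96.616725)²/96.616725 = 12.9582
χ² = 7.7466 + 4.9216 + 20.3960 + 12.9582 = 46.022
df = (2−1)(2−1) = 1. Since 46.022 > 6.635, reject the null hypothesis of independence at α = 0.01.

46.022; reject H₀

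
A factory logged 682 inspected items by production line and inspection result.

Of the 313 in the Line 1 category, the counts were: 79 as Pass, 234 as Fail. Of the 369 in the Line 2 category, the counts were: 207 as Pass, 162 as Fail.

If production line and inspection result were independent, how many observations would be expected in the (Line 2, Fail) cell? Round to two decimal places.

214.26

Row total (Line 2) = 369; column total (Fail) = 396; grand total N = 682.
Expected count = (row total × column total) / N = 369 × 396 / 682 = 214.26.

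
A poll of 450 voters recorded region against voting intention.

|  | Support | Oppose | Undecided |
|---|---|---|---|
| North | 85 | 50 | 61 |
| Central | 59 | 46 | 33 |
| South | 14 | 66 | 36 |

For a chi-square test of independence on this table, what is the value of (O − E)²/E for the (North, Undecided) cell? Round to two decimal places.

0.34

Row total (North) = 196; column total (Undecided) = 130; N = 450.
Expected count E = 196 × 130 / 450 = 56.622.
Contribution = (O − E)²/E = (61 − 56.622)² / 56.622 = 0.34.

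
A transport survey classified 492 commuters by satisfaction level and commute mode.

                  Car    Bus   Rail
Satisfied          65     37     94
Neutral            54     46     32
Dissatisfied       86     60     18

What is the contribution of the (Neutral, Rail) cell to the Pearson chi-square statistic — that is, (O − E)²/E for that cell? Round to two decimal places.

Row total (Neutral) = 132; column total (Rail) = 144; N = 492.
Expected count E = 132 × 144 / 492 = 38.634.
Contribution = (O − E)²/E = (32 − 38.634)² / 38.634 = 1.14.

1.14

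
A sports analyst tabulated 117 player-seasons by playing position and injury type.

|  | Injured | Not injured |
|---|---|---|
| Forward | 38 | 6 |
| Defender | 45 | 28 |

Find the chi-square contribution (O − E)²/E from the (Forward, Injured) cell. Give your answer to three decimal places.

Row total (Forward) = 44; column total (Injured) = 83; N = 117.
Expected count E = 44 × 83 / 117 = 31.21368.
Contribution = (O − E)²/E = (38 − 31.21368)² / 31.21368 = 1.475.

1.475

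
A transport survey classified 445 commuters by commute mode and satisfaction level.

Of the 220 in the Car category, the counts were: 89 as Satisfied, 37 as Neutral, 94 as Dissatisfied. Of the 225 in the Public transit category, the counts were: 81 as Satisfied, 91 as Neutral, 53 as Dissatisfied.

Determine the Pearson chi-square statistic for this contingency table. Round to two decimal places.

34.54

Row totals: 220, 225. Column totals: 170, 128, 147. Grand total N = 445.
Expected counts (row total × column total / N):
  Car, Satisfied: 220×170/445 = 84.045
  Car, Neutral: 220×128/445 = 63.281
  Car, Dissatisfied: 220×147/445 = 72.674
  Public transit, Satisfied: 225×170/445 = 85.955
  Public transit, Neutral: 225×128/445 = 64.719
  Public transit, Dissatisfied: 225×147/445 = 74.326
Contributions (O − E)²/E:
  (89 − 84.045)²/84.045 = 0.2921
  (37 − 63.281)²/63.281 = 10.9147
  (94 − 72.674)²/72.674 = 6.2581
  (81 − 85.955)²/85.955 = 0.2856
  (91 − 64.719)²/64.719 = 10.6722
  (53 − 74.326)²/74.326 = 6.1190
χ² = 0.2921 + 10.9147 + 6.2581 + 0.2856 + 10.6722 + 6.1190 = 34.54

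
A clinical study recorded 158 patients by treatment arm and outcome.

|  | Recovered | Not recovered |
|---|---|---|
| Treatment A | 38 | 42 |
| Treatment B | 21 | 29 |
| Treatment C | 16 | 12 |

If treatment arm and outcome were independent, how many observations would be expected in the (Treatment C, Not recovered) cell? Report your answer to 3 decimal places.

14.709

Row total (Treatment C) = 28; column total (Not recovered) = 83; grand total N = 158.
Expected count = (row total × column total) / N = 28 × 83 / 158 = 14.709.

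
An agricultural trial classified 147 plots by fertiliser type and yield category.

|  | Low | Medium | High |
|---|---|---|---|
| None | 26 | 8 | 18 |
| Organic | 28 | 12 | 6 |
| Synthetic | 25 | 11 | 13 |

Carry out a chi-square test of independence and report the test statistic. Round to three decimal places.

Row totals: 52, 46, 49. Column totals: 79, 31, 37. Grand total N = 147.
Expected counts (row total × column total / N):
  None, Low: 52×79/147 = 27.94558
  None, Medium: 52×31/147 = 10.96599
  None, High: 52×37/147 = 13.08844
  Organic, Low: 46×79/147 = 24.72109
  Organic, Medium: 46×31/147 = 9.70068
  Organic, High: 46×37/147 = 11.57823
  Synthetic, Low: 49×79/147 = 26.33333
  Synthetic, Medium: 49×31/147 = 10.33333
  Synthetic, High: 49×37/147 = 12.33333
Contributions (O − E)²/E:
  (26 − 27.94558)²/27.94558 = 0.1355
  (8 − 10.96599)²/10.96599 = 0.8022
  (18 − 13.08844)²/13.08844 = 1.8431
  (28 − 24.72109)²/24.72109 = 0.4349
  (12 − 9.70068)²/9.70068 = 0.5450
  (6 − 11.57823)²/11.57823 = 2.6875
  (25 − 26.33333)²/26.33333 = 0.0675
  (11 − 10.33333)²/10.33333 = 0.0430
  (13 − 12.33333)²/12.33333 = 0.0360
χ² = 0.1355 + 0.8022 + 1.8431 + 0.4349 + 0.5450 + 2.6875 + 0.0675 + 0.0430 + 0.0360 = 6.595

6.595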